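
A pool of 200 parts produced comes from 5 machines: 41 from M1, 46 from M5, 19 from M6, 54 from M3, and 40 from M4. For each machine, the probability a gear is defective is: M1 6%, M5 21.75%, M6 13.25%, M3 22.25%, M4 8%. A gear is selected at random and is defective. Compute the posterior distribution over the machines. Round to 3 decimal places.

M1 0.081, M5 0.331, M6 0.083, M3 0.398, M4 0.106

Compute prior × likelihood for every hypothesis:
  M1: 0.205 × 0.06 = 0.0123
  M5: 0.23 × 0.2175 = 0.050025
  M6: 0.095 × 0.1325 = 0.0125875
  M3: 0.27 × 0.2225 = 0.060075
  M4: 0.2 × 0.08 = 0.016
Total = 0.1509875.
P(M1 | defective) = 0.0123/0.1509875 ≈ 0.081
P(M5 | defective) = 0.050025/0.1509875 ≈ 0.331
P(M6 | defective) = 0.0125875/0.1509875 ≈ 0.083
P(M3 | defective) = 0.060075/0.1509875 ≈ 0.398
P(M4 | defective) = 0.016/0.1509875 ≈ 0.106
(Check: 0.081+0.331+0.083+0.398+0.106 = 0.999.)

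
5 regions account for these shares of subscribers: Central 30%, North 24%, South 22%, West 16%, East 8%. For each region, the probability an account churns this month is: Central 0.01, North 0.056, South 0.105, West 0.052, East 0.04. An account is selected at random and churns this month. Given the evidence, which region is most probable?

South

By Bayes' rule, posterior ∝ prior × likelihood:
  Central: 0.3 × 0.01 = 0.003
  North: 0.24 × 0.056 = 0.01344
  South: 0.22 × 0.105 = 0.0231
  West: 0.16 × 0.052 = 0.00832
  East: 0.08 × 0.04 = 0.0032
Sum = 0.05106.
Largest term belongs to South, so South is most probable.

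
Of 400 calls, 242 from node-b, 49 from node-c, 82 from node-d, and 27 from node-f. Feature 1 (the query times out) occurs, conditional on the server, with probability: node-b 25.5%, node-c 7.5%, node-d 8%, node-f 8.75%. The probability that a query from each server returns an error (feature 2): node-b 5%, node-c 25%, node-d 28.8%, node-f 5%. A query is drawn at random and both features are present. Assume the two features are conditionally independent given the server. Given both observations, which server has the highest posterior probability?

Prior × likelihood for each hypothesis:
  node-b: 0.605 × 0.255 × 0.05 = 0.00771375
  node-c: 0.1225 × 0.075 × 0.25 = 0.002296875
  node-d: 0.205 × 0.08 × 0.288 = 0.0047232
  node-f: 0.0675 × 0.0875 × 0.05 = 0.0002953125
Sum = 0.0150291375.
Largest term belongs to node-b, so node-b is most probable.

node-b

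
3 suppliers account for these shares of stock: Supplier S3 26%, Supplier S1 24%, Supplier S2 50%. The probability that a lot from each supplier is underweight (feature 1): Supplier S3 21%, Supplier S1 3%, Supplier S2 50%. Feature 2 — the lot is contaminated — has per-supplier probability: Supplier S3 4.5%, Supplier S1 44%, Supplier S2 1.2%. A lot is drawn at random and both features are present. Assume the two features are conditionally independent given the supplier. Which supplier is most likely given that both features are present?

Supplier S1

Prior × likelihood for each hypothesis:
  Supplier S3: 0.26 × 0.21 × 0.045 = 0.002457
  Supplier S1: 0.24 × 0.03 × 0.44 = 0.003168
  Supplier S2: 0.5 × 0.5 × 0.012 = 0.003
Sum = 0.008625.
Largest term belongs to Supplier S1, so Supplier S1 is most probable.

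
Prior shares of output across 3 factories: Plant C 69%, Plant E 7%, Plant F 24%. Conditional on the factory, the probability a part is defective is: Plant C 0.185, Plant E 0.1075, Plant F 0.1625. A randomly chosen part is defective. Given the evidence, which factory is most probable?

Compute prior × likelihood for every hypothesis:
  Plant C: 0.69 × 0.185 = 0.12765
  Plant E: 0.07 × 0.1075 = 0.007525
  Plant F: 0.24 × 0.1625 = 0.039
Normalizing constant = 0.174175.
Largest term belongs to Plant C, so Plant C is most probable.

Plant C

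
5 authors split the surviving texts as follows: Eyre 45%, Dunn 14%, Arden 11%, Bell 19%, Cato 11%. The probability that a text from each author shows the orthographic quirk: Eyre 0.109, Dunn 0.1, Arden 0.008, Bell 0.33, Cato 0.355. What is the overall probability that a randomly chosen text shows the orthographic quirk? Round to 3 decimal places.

By Bayes' rule, posterior ∝ prior × likelihood:
  Eyre: 0.45 × 0.109 = 0.04905
  Dunn: 0.14 × 0.1 = 0.014
  Arden: 0.11 × 0.008 = 0.00088
  Bell: 0.19 × 0.33 = 0.0627
  Cato: 0.11 × 0.355 = 0.03905
P(quirk) = 0.04905 + 0.014 + 0.00088 + 0.0627 + 0.03905 = 0.16568 → 0.166.

0.166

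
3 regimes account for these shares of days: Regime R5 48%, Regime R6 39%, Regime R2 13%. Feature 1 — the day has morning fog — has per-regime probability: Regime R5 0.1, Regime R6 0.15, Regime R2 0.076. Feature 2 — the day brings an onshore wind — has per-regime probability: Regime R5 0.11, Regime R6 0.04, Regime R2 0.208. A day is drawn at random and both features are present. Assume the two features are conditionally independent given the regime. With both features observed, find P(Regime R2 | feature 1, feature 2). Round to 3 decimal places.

Compute prior × likelihood for every hypothesis:
  Regime R5: 0.48 × 0.1 × 0.11 = 0.00528
  Regime R6: 0.39 × 0.15 × 0.04 = 0.00234
  Regime R2: 0.13 × 0.076 × 0.208 = 0.00205504
Normalizing constant = 0.00967504.
P(Regime R2 | evidence) = 0.00205504 / 0.00967504 ≈ 0.212.

0.212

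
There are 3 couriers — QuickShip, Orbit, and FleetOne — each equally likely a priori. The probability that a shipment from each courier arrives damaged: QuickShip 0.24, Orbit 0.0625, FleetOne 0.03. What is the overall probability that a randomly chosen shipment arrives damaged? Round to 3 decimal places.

0.111

With a uniform prior (1/3 each), posterior ∝ likelihood:
  QuickShip: 0.24
  Orbit: 0.0625
  FleetOne: 0.03
P(damaged) = (1/3) × (0.24 + 0.0625 + 0.03) = 0.3325/3 ≈ 0.111.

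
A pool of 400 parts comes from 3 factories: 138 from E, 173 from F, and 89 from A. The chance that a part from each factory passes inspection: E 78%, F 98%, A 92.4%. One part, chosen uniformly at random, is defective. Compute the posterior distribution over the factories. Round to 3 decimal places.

E 0.748, F 0.085, A 0.167

Taking complements, P(defective | each) = E 0.22, F 0.02, A 0.076.
By Bayes' rule, posterior ∝ prior × likelihood:
  E: 0.345 × 0.22 = 0.0759
  F: 0.4325 × 0.02 = 0.00865
  A: 0.2225 × 0.076 = 0.01691
Total = 0.10146.
P(E | defective) = 0.0759/0.10146 ≈ 0.748
P(F | defective) = 0.00865/0.10146 ≈ 0.085
P(A | defective) = 0.01691/0.10146 ≈ 0.167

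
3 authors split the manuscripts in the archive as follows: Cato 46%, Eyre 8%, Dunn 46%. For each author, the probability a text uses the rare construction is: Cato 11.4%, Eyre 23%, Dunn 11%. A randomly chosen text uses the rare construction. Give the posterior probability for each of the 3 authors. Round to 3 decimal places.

Cato 0.432, Eyre 0.152, Dunn 0.417

Compute prior × likelihood for every hypothesis:
  Cato: 0.46 × 0.114 = 0.05244
  Eyre: 0.08 × 0.23 = 0.0184
  Dunn: 0.46 × 0.11 = 0.0506
Normalizing constant = 0.12144.
P(Cato | rare-form) = 0.05244/0.12144 ≈ 0.432
P(Eyre | rare-form) = 0.0184/0.12144 ≈ 0.152
P(Dunn | rare-form) = 0.0506/0.12144 ≈ 0.417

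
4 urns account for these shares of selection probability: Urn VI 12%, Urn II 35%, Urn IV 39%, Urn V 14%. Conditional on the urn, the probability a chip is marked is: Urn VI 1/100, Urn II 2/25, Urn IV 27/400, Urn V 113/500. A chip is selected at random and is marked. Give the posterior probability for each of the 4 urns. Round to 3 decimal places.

Prior × likelihood for each hypothesis:
  Urn VI: 0.12 × 0.01 = 0.0012
  Urn II: 0.35 × 0.08 = 0.028
  Urn IV: 0.39 × 0.0675 = 0.026325
  Urn V: 0.14 × 0.226 = 0.03164
Normalizing constant = 0.087165.
P(Urn VI | marked) = 0.0012/0.087165 ≈ 0.014
P(Urn II | marked) = 0.028/0.087165 ≈ 0.321
P(Urn IV | marked) = 0.026325/0.087165 ≈ 0.302
P(Urn V | marked) = 0.03164/0.087165 ≈ 0.363

Urn VI 0.014, Urn II 0.321, Urn IV 0.302, Urn V 0.363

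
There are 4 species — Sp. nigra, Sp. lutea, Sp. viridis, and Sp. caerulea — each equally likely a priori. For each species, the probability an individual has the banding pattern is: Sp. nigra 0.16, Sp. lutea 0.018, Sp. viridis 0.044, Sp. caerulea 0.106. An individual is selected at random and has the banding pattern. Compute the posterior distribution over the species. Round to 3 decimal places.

Sp. nigra 0.488, Sp. lutea 0.055, Sp. viridis 0.134, Sp. caerulea 0.323

With a uniform prior (1/4 each), posterior ∝ likelihood:
  Sp. nigra: 0.16
  Sp. lutea: 0.018
  Sp. viridis: 0.044
  Sp. caerulea: 0.106
Normalizing constant = 0.328.
P(Sp. nigra | banded) = 0.16/0.328 ≈ 0.488
P(Sp. lutea | banded) = 0.018/0.328 ≈ 0.055
P(Sp. viridis | banded) = 0.044/0.328 ≈ 0.134
P(Sp. caerulea | banded) = 0.106/0.328 ≈ 0.323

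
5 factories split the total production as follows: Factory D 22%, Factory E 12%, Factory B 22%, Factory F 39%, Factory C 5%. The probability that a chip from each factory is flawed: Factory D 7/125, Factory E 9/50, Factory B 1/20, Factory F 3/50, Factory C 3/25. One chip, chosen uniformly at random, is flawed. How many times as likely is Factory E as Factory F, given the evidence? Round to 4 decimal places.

0.9231

By Bayes' rule, posterior ∝ prior × likelihood:
  Factory D: 0.22 × 0.056 = 0.01232
  Factory E: 0.12 × 0.18 = 0.0216
  Factory B: 0.22 × 0.05 = 0.011
  Factory F: 0.39 × 0.06 = 0.0234
  Factory C: 0.05 × 0.12 = 0.006
Total = 0.07432.
The ratio is 0.0216 / 0.0234 (the normalizer cancels) = 0.9231.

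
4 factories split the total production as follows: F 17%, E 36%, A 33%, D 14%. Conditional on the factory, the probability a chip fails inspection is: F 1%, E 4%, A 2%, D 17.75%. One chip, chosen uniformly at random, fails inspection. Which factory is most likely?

D

By Bayes' rule, posterior ∝ prior × likelihood:
  F: 0.17 × 0.01 = 0.0017
  E: 0.36 × 0.04 = 0.0144
  A: 0.33 × 0.02 = 0.0066
  D: 0.14 × 0.1775 = 0.02485
Total = 0.04755.
Largest term belongs to D, so D is most probable.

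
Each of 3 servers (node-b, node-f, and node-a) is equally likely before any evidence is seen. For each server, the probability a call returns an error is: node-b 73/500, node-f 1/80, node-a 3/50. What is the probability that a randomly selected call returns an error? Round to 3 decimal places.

Since the prior is uniform, the posterior is proportional to the likelihood:
  node-b: 0.146
  node-f: 0.0125
  node-a: 0.06
P(error) = (1/3) × (0.146 + 0.0125 + 0.06) = 0.2185/3 ≈ 0.073.

0.073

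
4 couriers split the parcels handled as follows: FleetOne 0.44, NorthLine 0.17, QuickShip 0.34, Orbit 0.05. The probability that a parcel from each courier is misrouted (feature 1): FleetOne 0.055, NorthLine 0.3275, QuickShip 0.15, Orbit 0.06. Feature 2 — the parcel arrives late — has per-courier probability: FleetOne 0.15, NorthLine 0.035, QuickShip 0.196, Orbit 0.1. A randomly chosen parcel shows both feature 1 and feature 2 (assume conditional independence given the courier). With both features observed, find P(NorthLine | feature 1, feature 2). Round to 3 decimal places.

By Bayes' rule, posterior ∝ prior × likelihood:
  FleetOne: 0.44 × 0.055 × 0.15 = 0.00363
  NorthLine: 0.17 × 0.3275 × 0.035 = 0.001948625
  QuickShip: 0.34 × 0.15 × 0.196 = 0.009996
  Orbit: 0.05 × 0.06 × 0.1 = 0.0003
Normalizing constant = 0.015874625.
P(NorthLine | evidence) = 0.001948625 / 0.015874625 ≈ 0.123.

0.123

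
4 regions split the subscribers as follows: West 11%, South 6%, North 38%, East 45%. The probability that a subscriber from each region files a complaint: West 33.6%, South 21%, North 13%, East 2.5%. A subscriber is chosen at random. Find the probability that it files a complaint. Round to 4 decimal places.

By Bayes' rule, posterior ∝ prior × likelihood:
  West: 0.11 × 0.336 = 0.03696
  South: 0.06 × 0.21 = 0.0126
  North: 0.38 × 0.13 = 0.0494
  East: 0.45 × 0.025 = 0.01125
P(complaint) = 0.03696 + 0.0126 + 0.0494 + 0.01125 = 0.11021 → 0.1102.

0.1102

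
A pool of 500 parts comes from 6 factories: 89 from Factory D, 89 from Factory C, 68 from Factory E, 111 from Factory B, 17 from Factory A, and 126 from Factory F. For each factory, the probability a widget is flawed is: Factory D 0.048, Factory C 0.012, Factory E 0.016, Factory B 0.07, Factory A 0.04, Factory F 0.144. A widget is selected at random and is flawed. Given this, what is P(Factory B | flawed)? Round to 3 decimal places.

0.235

By Bayes' rule, posterior ∝ prior × likelihood:
  Factory D: 0.178 × 0.048 = 0.008544
  Factory C: 0.178 × 0.012 = 0.002136
  Factory E: 0.136 × 0.016 = 0.002176
  Factory B: 0.222 × 0.07 = 0.01554
  Factory A: 0.034 × 0.04 = 0.00136
  Factory F: 0.252 × 0.144 = 0.036288
Normalizing constant = 0.066044.
P(Factory B | evidence) = 0.01554 / 0.066044 ≈ 0.235.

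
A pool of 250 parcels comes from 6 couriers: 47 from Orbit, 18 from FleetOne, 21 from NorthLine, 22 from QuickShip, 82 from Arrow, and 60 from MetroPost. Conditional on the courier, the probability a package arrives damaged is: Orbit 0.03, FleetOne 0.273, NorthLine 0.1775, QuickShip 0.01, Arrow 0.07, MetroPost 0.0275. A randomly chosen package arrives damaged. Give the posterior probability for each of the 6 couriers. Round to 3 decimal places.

Orbit 0.080, FleetOne 0.278, NorthLine 0.211, QuickShip 0.012, Arrow 0.325, MetroPost 0.093

Unnormalized posteriors (prior × likelihood):
  Orbit: 0.188 × 0.03 = 0.00564
  FleetOne: 0.072 × 0.273 = 0.019656
  NorthLine: 0.084 × 0.1775 = 0.01491
  QuickShip: 0.088 × 0.01 = 0.00088
  Arrow: 0.328 × 0.07 = 0.02296
  MetroPost: 0.24 × 0.0275 = 0.0066
Normalizing constant = 0.070646.
P(Orbit | damaged) = 0.00564/0.070646 ≈ 0.080
P(FleetOne | damaged) = 0.019656/0.070646 ≈ 0.278
P(NorthLine | damaged) = 0.01491/0.070646 ≈ 0.211
P(QuickShip | damaged) = 0.00088/0.070646 ≈ 0.012
P(Arrow | damaged) = 0.02296/0.070646 ≈ 0.325
P(MetroPost | damaged) = 0.0066/0.070646 ≈ 0.093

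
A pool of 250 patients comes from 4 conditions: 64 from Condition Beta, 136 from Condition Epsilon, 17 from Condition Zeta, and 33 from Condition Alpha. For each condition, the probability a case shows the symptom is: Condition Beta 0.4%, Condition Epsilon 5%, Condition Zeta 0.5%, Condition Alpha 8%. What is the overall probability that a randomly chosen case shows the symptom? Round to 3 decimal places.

Prior × likelihood for each hypothesis:
  Condition Beta: 0.256 × 0.004 = 0.001024
  Condition Epsilon: 0.544 × 0.05 = 0.0272
  Condition Zeta: 0.068 × 0.005 = 0.00034
  Condition Alpha: 0.132 × 0.08 = 0.01056
P(symptomatic) = 0.001024 + 0.0272 + 0.00034 + 0.01056 = 0.039124 → 0.039.

0.039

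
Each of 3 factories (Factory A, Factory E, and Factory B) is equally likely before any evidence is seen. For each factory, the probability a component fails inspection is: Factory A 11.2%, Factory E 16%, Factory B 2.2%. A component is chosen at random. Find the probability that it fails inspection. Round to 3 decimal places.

0.098

With a uniform prior (1/3 each), posterior ∝ likelihood:
  Factory A: 0.112
  Factory E: 0.16
  Factory B: 0.022
P(nonconforming) = (1/3) × (0.112 + 0.16 + 0.022) = 0.294/3 ≈ 0.098.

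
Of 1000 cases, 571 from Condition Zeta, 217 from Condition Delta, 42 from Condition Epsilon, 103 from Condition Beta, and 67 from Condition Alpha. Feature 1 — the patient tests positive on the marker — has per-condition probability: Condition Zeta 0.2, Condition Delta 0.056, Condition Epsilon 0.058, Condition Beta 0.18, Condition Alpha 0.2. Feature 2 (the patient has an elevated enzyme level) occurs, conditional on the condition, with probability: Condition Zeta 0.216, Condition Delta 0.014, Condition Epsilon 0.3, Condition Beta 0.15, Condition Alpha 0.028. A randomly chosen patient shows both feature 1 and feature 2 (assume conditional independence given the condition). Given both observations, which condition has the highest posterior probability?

Compute prior × likelihood for every hypothesis:
  Condition Zeta: 0.571 × 0.2 × 0.216 = 0.0246672
  Condition Delta: 0.217 × 0.056 × 0.014 = 0.000170128
  Condition Epsilon: 0.042 × 0.058 × 0.3 = 0.0007308
  Condition Beta: 0.103 × 0.18 × 0.15 = 0.002781
  Condition Alpha: 0.067 × 0.2 × 0.028 = 0.0003752
Sum = 0.028724328.
Largest term belongs to Condition Zeta, so Condition Zeta is most probable.

Condition Zeta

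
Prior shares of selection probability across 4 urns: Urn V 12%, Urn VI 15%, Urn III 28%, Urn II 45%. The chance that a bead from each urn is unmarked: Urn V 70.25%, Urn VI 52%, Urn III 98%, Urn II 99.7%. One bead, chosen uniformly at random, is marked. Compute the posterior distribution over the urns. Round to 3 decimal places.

Urn V 0.311, Urn VI 0.628, Urn III 0.049, Urn II 0.012

Taking complements, P(marked | each) = Urn V 0.2975, Urn VI 0.48, Urn III 0.02, Urn II 0.003.
Prior × likelihood for each hypothesis:
  Urn V: 0.12 × 0.2975 = 0.0357
  Urn VI: 0.15 × 0.48 = 0.072
  Urn III: 0.28 × 0.02 = 0.0056
  Urn II: 0.45 × 0.003 = 0.00135
Total = 0.11465.
P(Urn V | marked) = 0.0357/0.11465 ≈ 0.311
P(Urn VI | marked) = 0.072/0.11465 ≈ 0.628
P(Urn III | marked) = 0.0056/0.11465 ≈ 0.049
P(Urn II | marked) = 0.00135/0.11465 ≈ 0.012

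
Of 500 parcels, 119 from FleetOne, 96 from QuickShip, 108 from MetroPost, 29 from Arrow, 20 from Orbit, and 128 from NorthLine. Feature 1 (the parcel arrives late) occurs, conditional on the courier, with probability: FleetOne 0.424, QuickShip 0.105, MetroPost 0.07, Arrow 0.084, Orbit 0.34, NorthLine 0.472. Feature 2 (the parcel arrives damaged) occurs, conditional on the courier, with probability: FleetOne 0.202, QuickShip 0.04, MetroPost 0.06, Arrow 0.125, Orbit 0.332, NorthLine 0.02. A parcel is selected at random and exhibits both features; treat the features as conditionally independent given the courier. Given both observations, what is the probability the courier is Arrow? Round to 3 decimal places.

0.021

Compute prior × likelihood for every hypothesis:
  FleetOne: 0.238 × 0.424 × 0.202 = 0.020384224
  QuickShip: 0.192 × 0.105 × 0.04 = 0.0008064
  MetroPost: 0.216 × 0.07 × 0.06 = 0.0009072
  Arrow: 0.058 × 0.084 × 0.125 = 0.000609
  Orbit: 0.04 × 0.34 × 0.332 = 0.0045152
  NorthLine: 0.256 × 0.472 × 0.02 = 0.00241664
Normalizing constant = 0.029638664.
P(Arrow | evidence) = 0.000609 / 0.029638664 ≈ 0.021.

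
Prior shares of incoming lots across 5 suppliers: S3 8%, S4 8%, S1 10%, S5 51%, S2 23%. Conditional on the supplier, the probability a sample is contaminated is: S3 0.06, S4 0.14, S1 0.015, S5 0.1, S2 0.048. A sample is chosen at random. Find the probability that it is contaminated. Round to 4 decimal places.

0.0795

By Bayes' rule, posterior ∝ prior × likelihood:
  S3: 0.08 × 0.06 = 0.0048
  S4: 0.08 × 0.14 = 0.0112
  S1: 0.1 × 0.015 = 0.0015
  S5: 0.51 × 0.1 = 0.051
  S2: 0.23 × 0.048 = 0.01104
P(contaminated) = 0.0048 + 0.0112 + 0.0015 + 0.051 + 0.01104 = 0.07954 → 0.0795.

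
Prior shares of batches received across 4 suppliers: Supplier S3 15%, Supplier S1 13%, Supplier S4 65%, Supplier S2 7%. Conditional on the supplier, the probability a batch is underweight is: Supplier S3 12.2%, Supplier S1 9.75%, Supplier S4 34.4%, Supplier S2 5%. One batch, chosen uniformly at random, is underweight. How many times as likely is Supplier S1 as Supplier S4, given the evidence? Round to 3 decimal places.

0.057

Compute prior × likelihood for every hypothesis:
  Supplier S3: 0.15 × 0.122 = 0.0183
  Supplier S1: 0.13 × 0.0975 = 0.012675
  Supplier S4: 0.65 × 0.344 = 0.2236
  Supplier S2: 0.07 × 0.05 = 0.0035
Total = 0.258075.
The ratio is 0.012675 / 0.2236 (the normalizer cancels) = 0.057.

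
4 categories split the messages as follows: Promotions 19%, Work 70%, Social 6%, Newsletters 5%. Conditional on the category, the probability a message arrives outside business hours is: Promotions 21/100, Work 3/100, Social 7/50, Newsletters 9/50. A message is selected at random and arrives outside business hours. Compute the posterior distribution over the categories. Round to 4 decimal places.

Promotions 0.5096, Work 0.2682, Social 0.1073, Newsletters 0.1149

Prior × likelihood for each hypothesis:
  Promotions: 0.19 × 0.21 = 0.0399
  Work: 0.7 × 0.03 = 0.021
  Social: 0.06 × 0.14 = 0.0084
  Newsletters: 0.05 × 0.18 = 0.009
Normalizing constant = 0.0783.
P(Promotions | off-hours) = 0.0399/0.0783 ≈ 0.5096
P(Work | off-hours) = 0.021/0.0783 ≈ 0.2682
P(Social | off-hours) = 0.0084/0.0783 ≈ 0.1073
P(Newsletters | off-hours) = 0.009/0.0783 ≈ 0.1149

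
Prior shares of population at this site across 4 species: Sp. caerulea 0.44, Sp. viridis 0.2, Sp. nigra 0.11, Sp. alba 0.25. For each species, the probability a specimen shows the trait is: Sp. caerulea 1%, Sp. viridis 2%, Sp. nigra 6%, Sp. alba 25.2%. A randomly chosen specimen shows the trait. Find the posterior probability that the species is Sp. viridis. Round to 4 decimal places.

Prior × likelihood for each hypothesis:
  Sp. caerulea: 0.44 × 0.01 = 0.0044
  Sp. viridis: 0.2 × 0.02 = 0.004
  Sp. nigra: 0.11 × 0.06 = 0.0066
  Sp. alba: 0.25 × 0.252 = 0.063
Sum = 0.078.
P(Sp. viridis | evidence) = 0.004 / 0.078 ≈ 0.0513.

0.0513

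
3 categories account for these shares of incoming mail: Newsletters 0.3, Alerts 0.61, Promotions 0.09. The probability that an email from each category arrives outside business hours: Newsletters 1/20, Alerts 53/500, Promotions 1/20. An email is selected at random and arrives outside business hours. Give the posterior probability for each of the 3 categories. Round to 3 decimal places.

Newsletters 0.178, Alerts 0.768, Promotions 0.053

By Bayes' rule, posterior ∝ prior × likelihood:
  Newsletters: 0.3 × 0.05 = 0.015
  Alerts: 0.61 × 0.106 = 0.06466
  Promotions: 0.09 × 0.05 = 0.0045
Sum = 0.08416.
P(Newsletters | off-hours) = 0.015/0.08416 ≈ 0.178
P(Alerts | off-hours) = 0.06466/0.08416 ≈ 0.768
P(Promotions | off-hours) = 0.0045/0.08416 ≈ 0.053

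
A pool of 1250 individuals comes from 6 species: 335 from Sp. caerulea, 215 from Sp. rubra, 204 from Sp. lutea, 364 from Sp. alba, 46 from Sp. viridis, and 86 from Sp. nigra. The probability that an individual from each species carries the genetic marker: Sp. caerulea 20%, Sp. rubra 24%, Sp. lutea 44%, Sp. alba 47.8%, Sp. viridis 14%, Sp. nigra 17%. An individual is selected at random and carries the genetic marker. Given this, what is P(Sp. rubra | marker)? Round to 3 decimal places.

Unnormalized posteriors (prior × likelihood):
  Sp. caerulea: 0.268 × 0.2 = 0.0536
  Sp. rubra: 0.172 × 0.24 = 0.04128
  Sp. lutea: 0.1632 × 0.44 = 0.071808
  Sp. alba: 0.2912 × 0.478 = 0.1391936
  Sp. viridis: 0.0368 × 0.14 = 0.005152
  Sp. nigra: 0.0688 × 0.17 = 0.011696
Normalizing constant = 0.3227296.
P(Sp. rubra | evidence) = 0.04128 / 0.3227296 ≈ 0.128.

0.128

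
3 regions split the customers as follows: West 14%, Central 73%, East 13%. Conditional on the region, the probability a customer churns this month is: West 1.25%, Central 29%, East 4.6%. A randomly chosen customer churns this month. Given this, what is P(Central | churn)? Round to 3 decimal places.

0.965

Unnormalized posteriors (prior × likelihood):
  West: 0.14 × 0.0125 = 0.00175
  Central: 0.73 × 0.29 = 0.2117
  East: 0.13 × 0.046 = 0.00598
Sum = 0.21943.
P(Central | evidence) = 0.2117 / 0.21943 ≈ 0.965.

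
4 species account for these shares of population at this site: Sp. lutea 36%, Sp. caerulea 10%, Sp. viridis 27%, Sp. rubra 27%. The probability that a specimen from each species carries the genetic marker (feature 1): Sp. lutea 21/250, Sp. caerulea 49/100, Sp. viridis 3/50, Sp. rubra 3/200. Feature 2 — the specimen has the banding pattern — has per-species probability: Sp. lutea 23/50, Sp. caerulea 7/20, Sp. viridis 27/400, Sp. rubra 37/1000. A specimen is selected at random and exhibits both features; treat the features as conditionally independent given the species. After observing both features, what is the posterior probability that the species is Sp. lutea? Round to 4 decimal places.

0.4306

Prior × likelihood for each hypothesis:
  Sp. lutea: 0.36 × 0.084 × 0.46 = 0.0139104
  Sp. caerulea: 0.1 × 0.49 × 0.35 = 0.01715
  Sp. viridis: 0.27 × 0.06 × 0.0675 = 0.0010935
  Sp. rubra: 0.27 × 0.015 × 0.037 = 0.00014985
Normalizing constant = 0.03230375.
P(Sp. lutea | evidence) = 0.0139104 / 0.03230375 ≈ 0.4306.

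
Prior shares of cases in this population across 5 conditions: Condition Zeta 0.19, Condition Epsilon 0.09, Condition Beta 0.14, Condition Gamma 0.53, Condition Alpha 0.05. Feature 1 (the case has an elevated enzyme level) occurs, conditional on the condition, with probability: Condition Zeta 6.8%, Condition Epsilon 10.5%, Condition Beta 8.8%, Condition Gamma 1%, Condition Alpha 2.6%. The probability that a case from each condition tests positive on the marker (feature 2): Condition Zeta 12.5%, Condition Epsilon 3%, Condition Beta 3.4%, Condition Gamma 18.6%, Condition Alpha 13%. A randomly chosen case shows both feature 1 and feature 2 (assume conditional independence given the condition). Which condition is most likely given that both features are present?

Condition Zeta

By Bayes' rule, posterior ∝ prior × likelihood:
  Condition Zeta: 0.19 × 0.068 × 0.125 = 0.001615
  Condition Epsilon: 0.09 × 0.105 × 0.03 = 0.0002835
  Condition Beta: 0.14 × 0.088 × 0.034 = 0.00041888
  Condition Gamma: 0.53 × 0.01 × 0.186 = 0.0009858
  Condition Alpha: 0.05 × 0.026 × 0.13 = 0.000169
Normalizing constant = 0.00347218.
Largest term belongs to Condition Zeta, so Condition Zeta is most probable.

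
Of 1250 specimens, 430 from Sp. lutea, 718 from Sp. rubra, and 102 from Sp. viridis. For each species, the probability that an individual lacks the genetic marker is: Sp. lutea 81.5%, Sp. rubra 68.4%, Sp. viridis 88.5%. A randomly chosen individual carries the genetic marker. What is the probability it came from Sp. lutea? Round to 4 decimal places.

Taking complements, P(marker | each) = Sp. lutea 0.185, Sp. rubra 0.316, Sp. viridis 0.115.
Unnormalized posteriors (prior × likelihood):
  Sp. lutea: 0.344 × 0.185 = 0.06364
  Sp. rubra: 0.5744 × 0.316 = 0.1815104
  Sp. viridis: 0.0816 × 0.115 = 0.009384
Normalizing constant = 0.2545344.
P(Sp. lutea | evidence) = 0.06364 / 0.2545344 ≈ 0.2500.

0.2500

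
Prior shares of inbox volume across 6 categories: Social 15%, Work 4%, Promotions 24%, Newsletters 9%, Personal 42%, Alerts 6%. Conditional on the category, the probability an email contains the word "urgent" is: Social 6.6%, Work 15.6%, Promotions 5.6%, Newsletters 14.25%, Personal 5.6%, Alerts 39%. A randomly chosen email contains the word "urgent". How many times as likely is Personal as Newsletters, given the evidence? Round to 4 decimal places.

Prior × likelihood for each hypothesis:
  Social: 0.15 × 0.066 = 0.0099
  Work: 0.04 × 0.156 = 0.00624
  Promotions: 0.24 × 0.056 = 0.01344
  Newsletters: 0.09 × 0.1425 = 0.012825
  Personal: 0.42 × 0.056 = 0.02352
  Alerts: 0.06 × 0.39 = 0.0234
Normalizing constant = 0.089325.
The ratio is 0.02352 / 0.012825 (the normalizer cancels) = 1.8339.

1.8339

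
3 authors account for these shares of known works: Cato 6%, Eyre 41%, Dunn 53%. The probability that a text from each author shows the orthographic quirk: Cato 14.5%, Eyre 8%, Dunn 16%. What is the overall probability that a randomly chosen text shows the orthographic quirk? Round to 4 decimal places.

0.1263

Compute prior × likelihood for every hypothesis:
  Cato: 0.06 × 0.145 = 0.0087
  Eyre: 0.41 × 0.08 = 0.0328
  Dunn: 0.53 × 0.16 = 0.0848
P(quirk) = 0.0087 + 0.0328 + 0.0848 = 0.1263 → 0.1263.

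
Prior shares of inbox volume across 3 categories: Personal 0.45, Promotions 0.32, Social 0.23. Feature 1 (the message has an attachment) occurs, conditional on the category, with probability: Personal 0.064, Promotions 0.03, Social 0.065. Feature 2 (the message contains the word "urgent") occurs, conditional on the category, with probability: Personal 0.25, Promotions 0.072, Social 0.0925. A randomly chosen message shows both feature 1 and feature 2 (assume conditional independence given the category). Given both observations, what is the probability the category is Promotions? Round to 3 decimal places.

By Bayes' rule, posterior ∝ prior × likelihood:
  Personal: 0.45 × 0.064 × 0.25 = 0.0072
  Promotions: 0.32 × 0.03 × 0.072 = 0.0006912
  Social: 0.23 × 0.065 × 0.0925 = 0.001382875
Sum = 0.009274075.
P(Promotions | evidence) = 0.0006912 / 0.009274075 ≈ 0.075.

0.075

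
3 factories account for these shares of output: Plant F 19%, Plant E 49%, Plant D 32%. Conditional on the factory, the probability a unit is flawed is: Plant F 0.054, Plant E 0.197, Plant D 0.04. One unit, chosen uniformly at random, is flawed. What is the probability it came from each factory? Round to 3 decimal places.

Plant F 0.086, Plant E 0.807, Plant D 0.107

Compute prior × likelihood for every hypothesis:
  Plant F: 0.19 × 0.054 = 0.01026
  Plant E: 0.49 × 0.197 = 0.09653
  Plant D: 0.32 × 0.04 = 0.0128
Total = 0.11959.
P(Plant F | flawed) = 0.01026/0.11959 ≈ 0.086
P(Plant E | flawed) = 0.09653/0.11959 ≈ 0.807
P(Plant D | flawed) = 0.0128/0.11959 ≈ 0.107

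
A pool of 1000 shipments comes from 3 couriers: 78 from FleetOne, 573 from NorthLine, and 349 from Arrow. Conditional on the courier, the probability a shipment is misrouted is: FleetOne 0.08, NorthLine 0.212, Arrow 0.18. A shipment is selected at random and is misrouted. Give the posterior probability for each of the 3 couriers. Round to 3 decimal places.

Prior × likelihood for each hypothesis:
  FleetOne: 0.078 × 0.08 = 0.00624
  NorthLine: 0.573 × 0.212 = 0.121476
  Arrow: 0.349 × 0.18 = 0.06282
Normalizing constant = 0.190536.
P(FleetOne | misrouted) = 0.00624/0.190536 ≈ 0.033
P(NorthLine | misrouted) = 0.121476/0.190536 ≈ 0.638
P(Arrow | misrouted) = 0.06282/0.190536 ≈ 0.330

FleetOne 0.033, NorthLine 0.638, Arrow 0.330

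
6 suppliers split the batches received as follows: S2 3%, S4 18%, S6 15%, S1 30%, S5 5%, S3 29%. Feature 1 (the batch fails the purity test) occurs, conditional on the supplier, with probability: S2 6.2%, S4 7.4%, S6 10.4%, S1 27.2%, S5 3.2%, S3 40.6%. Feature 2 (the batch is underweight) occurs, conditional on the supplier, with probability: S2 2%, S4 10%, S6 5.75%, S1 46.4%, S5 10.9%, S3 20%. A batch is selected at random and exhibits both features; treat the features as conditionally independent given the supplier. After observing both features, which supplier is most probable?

Unnormalized posteriors (prior × likelihood):
  S2: 0.03 × 0.062 × 0.02 = 0.0000372
  S4: 0.18 × 0.074 × 0.1 = 0.001332
  S6: 0.15 × 0.104 × 0.0575 = 0.000897
  S1: 0.3 × 0.272 × 0.464 = 0.0378624
  S5: 0.05 × 0.032 × 0.109 = 0.0001744
  S3: 0.29 × 0.406 × 0.2 = 0.023548
Sum = 0.063851.
Largest term belongs to S1, so S1 is most probable.

S1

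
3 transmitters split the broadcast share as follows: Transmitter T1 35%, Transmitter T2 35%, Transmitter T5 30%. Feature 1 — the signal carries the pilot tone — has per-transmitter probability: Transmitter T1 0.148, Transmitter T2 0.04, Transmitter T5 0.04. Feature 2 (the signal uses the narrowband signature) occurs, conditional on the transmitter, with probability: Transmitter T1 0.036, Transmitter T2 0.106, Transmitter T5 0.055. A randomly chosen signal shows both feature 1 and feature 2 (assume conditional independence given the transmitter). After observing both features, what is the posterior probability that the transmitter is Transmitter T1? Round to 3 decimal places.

Compute prior × likelihood for every hypothesis:
  Transmitter T1: 0.35 × 0.148 × 0.036 = 0.0018648
  Transmitter T2: 0.35 × 0.04 × 0.106 = 0.001484
  Transmitter T5: 0.3 × 0.04 × 0.055 = 0.00066
Sum = 0.0040088.
P(Transmitter T1 | evidence) = 0.0018648 / 0.0040088 ≈ 0.465.

0.465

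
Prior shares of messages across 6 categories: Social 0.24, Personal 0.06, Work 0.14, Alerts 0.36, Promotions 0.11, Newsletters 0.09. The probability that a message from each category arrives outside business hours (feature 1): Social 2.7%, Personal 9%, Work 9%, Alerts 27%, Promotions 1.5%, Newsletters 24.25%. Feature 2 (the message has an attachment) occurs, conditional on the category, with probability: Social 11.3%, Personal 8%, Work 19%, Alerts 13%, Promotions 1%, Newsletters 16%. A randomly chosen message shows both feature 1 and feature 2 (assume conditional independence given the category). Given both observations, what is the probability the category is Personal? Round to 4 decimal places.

0.0219

Unnormalized posteriors (prior × likelihood):
  Social: 0.24 × 0.027 × 0.113 = 0.00073224
  Personal: 0.06 × 0.09 × 0.08 = 0.000432
  Work: 0.14 × 0.09 × 0.19 = 0.002394
  Alerts: 0.36 × 0.27 × 0.13 = 0.012636
  Promotions: 0.11 × 0.015 × 0.01 = 0.0000165
  Newsletters: 0.09 × 0.2425 × 0.16 = 0.003492
Normalizing constant = 0.01970274.
P(Personal | evidence) = 0.000432 / 0.01970274 ≈ 0.0219.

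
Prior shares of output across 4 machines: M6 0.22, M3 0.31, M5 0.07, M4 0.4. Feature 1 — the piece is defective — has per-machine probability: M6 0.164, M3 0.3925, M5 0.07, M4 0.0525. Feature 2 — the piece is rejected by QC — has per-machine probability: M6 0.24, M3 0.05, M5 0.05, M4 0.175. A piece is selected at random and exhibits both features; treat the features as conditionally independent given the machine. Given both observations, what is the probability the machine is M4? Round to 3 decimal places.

0.197

Prior × likelihood for each hypothesis:
  M6: 0.22 × 0.164 × 0.24 = 0.0086592
  M3: 0.31 × 0.3925 × 0.05 = 0.00608375
  M5: 0.07 × 0.07 × 0.05 = 0.000245
  M4: 0.4 × 0.0525 × 0.175 = 0.003675
Total = 0.01866295.
P(M4 | evidence) = 0.003675 / 0.01866295 ≈ 0.197.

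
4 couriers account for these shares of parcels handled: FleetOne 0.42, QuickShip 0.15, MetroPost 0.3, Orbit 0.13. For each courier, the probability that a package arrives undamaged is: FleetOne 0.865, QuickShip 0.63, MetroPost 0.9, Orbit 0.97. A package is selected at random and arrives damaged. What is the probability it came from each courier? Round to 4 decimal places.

Taking complements, P(damaged | each) = FleetOne 0.135, QuickShip 0.37, MetroPost 0.1, Orbit 0.03.
Unnormalized posteriors (prior × likelihood):
  FleetOne: 0.42 × 0.135 = 0.0567
  QuickShip: 0.15 × 0.37 = 0.0555
  MetroPost: 0.3 × 0.1 = 0.03
  Orbit: 0.13 × 0.03 = 0.0039
Sum = 0.1461.
P(FleetOne | damaged) = 0.0567/0.1461 ≈ 0.3881
P(QuickShip | damaged) = 0.0555/0.1461 ≈ 0.3799
P(MetroPost | damaged) = 0.03/0.1461 ≈ 0.2053
P(Orbit | damaged) = 0.0039/0.1461 ≈ 0.0267
(Check: 0.3881+0.3799+0.2053+0.0267 = 1.0000.)

FleetOne 0.3881, QuickShip 0.3799, MetroPost 0.2053, Orbit 0.0267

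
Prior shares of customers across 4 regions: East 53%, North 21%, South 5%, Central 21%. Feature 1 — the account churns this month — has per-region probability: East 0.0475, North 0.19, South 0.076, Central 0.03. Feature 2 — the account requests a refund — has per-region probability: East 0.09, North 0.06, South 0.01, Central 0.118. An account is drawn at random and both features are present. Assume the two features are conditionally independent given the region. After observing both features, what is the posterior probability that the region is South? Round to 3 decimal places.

0.007

Compute prior × likelihood for every hypothesis:
  East: 0.53 × 0.0475 × 0.09 = 0.00226575
  North: 0.21 × 0.19 × 0.06 = 0.002394
  South: 0.05 × 0.076 × 0.01 = 0.000038
  Central: 0.21 × 0.03 × 0.118 = 0.0007434
Sum = 0.00544115.
P(South | evidence) = 0.000038 / 0.00544115 ≈ 0.007.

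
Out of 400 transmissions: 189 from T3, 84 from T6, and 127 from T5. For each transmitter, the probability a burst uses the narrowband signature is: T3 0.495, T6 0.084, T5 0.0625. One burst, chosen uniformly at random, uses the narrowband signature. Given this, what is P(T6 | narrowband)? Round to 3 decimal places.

By Bayes' rule, posterior ∝ prior × likelihood:
  T3: 0.4725 × 0.495 = 0.2338875
  T6: 0.21 × 0.084 = 0.01764
  T5: 0.3175 × 0.0625 = 0.01984375
Total = 0.27137125.
P(T6 | evidence) = 0.01764 / 0.27137125 ≈ 0.065.

0.065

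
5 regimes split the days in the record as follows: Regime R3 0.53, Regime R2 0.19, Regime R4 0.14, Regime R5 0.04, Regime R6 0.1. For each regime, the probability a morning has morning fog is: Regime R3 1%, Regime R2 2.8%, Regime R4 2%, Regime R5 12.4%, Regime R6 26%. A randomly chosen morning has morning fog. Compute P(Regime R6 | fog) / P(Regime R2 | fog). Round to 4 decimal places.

4.8872

By Bayes' rule, posterior ∝ prior × likelihood:
  Regime R3: 0.53 × 0.01 = 0.0053
  Regime R2: 0.19 × 0.028 = 0.00532
  Regime R4: 0.14 × 0.02 = 0.0028
  Regime R5: 0.04 × 0.124 = 0.00496
  Regime R6: 0.1 × 0.26 = 0.026
Total = 0.04438.
The ratio is 0.026 / 0.00532 (the normalizer cancels) = 4.8872.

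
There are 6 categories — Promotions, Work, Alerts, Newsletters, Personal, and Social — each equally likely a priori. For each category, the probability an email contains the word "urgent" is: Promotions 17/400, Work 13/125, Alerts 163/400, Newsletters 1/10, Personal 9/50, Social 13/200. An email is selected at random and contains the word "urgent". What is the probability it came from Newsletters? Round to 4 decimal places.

Since the prior is uniform, the posterior is proportional to the likelihood:
  Promotions: 0.0425
  Work: 0.104
  Alerts: 0.4075
  Newsletters: 0.1
  Personal: 0.18
  Social: 0.065
Total = 0.899.
P(Newsletters | evidence) = 0.1 / 0.899 ≈ 0.1112.

0.1112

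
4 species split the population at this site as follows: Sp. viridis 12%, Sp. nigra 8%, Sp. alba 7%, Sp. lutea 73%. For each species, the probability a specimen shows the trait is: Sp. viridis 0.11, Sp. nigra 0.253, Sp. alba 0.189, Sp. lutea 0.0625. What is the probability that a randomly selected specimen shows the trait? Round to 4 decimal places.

0.0923

Unnormalized posteriors (prior × likelihood):
  Sp. viridis: 0.12 × 0.11 = 0.0132
  Sp. nigra: 0.08 × 0.253 = 0.02024
  Sp. alba: 0.07 × 0.189 = 0.01323
  Sp. lutea: 0.73 × 0.0625 = 0.045625
P(trait) = 0.0132 + 0.02024 + 0.01323 + 0.045625 = 0.092295 → 0.0923.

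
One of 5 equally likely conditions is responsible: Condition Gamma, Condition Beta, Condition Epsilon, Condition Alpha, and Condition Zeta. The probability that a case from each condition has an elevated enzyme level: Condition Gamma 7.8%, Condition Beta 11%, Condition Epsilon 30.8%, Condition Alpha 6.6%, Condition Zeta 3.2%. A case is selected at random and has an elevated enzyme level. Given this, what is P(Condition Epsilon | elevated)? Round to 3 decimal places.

0.519

Since the prior is uniform, the posterior is proportional to the likelihood:
  Condition Gamma: 0.078
  Condition Beta: 0.11
  Condition Epsilon: 0.308
  Condition Alpha: 0.066
  Condition Zeta: 0.032
Total = 0.594.
P(Condition Epsilon | evidence) = 0.308 / 0.594 ≈ 0.519.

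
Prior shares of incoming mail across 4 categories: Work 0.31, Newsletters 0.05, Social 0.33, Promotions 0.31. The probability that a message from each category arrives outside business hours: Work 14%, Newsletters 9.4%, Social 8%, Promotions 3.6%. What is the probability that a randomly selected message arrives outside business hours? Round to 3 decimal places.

Prior × likelihood for each hypothesis:
  Work: 0.31 × 0.14 = 0.0434
  Newsletters: 0.05 × 0.094 = 0.0047
  Social: 0.33 × 0.08 = 0.0264
  Promotions: 0.31 × 0.036 = 0.01116
P(off-hours) = 0.0434 + 0.0047 + 0.0264 + 0.01116 = 0.08566 → 0.086.

0.086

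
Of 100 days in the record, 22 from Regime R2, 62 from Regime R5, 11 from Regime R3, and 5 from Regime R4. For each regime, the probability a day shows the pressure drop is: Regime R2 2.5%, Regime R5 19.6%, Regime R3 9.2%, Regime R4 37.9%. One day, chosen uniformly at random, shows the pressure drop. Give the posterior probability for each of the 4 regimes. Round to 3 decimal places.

Unnormalized posteriors (prior × likelihood):
  Regime R2: 0.22 × 0.025 = 0.0055
  Regime R5: 0.62 × 0.196 = 0.12152
  Regime R3: 0.11 × 0.092 = 0.01012
  Regime R4: 0.05 × 0.379 = 0.01895
Total = 0.15609.
P(Regime R2 | drop) = 0.0055/0.15609 ≈ 0.035
P(Regime R5 | drop) = 0.12152/0.15609 ≈ 0.779
P(Regime R3 | drop) = 0.01012/0.15609 ≈ 0.065
P(Regime R4 | drop) = 0.01895/0.15609 ≈ 0.121
(Check: 0.035+0.779+0.065+0.121 = 1.000.)

Regime R2 0.035, Regime R5 0.779, Regime R3 0.065, Regime R4 0.121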